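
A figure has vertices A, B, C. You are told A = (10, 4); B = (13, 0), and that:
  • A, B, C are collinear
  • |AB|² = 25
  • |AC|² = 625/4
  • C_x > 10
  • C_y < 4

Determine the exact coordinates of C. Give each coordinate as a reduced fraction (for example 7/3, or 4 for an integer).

1. C_x = 35/2  [[A, B, C are collinear ⇒ 4x+3y-52=0] ∩ [|C−(10, 4)|²=625/4]]
2. C_y = -6  [[A, B, C are collinear ⇒ 4x+3y-52=0] ∩ [|C−(10, 4)|²=625/4]]
   so C = (35/2, -6)

C = (35/2, -6)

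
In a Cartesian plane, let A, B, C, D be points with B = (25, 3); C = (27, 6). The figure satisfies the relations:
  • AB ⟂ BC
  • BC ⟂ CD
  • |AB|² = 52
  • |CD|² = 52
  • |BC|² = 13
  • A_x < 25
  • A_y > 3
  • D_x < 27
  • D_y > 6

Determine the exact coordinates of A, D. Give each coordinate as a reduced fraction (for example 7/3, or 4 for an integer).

A = (19, 7)
D = (21, 10)

1. A_x = 19  [[AB ⟂ BC ⇒ -2x-3y+59=0] ∩ [|A−(25, 3)|²=52]]
2. A_y = 7  [[AB ⟂ BC ⇒ -2x-3y+59=0] ∩ [|A−(25, 3)|²=52]]
   so A = (19, 7)
3. D_x = 21  [[BC ⟂ CD ⇒ 2x+3y-72=0] ∩ [|D−(27, 6)|²=52]]
4. D_y = 10  [[BC ⟂ CD ⇒ 2x+3y-72=0] ∩ [|D−(27, 6)|²=52]]
   so D = (21, 10)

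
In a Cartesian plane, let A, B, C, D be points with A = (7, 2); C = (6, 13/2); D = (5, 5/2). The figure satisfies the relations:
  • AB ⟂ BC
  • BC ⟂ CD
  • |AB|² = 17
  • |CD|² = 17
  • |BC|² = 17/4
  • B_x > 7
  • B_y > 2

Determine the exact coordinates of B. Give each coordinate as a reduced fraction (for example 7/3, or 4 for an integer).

B = (8, 6)

1. B_x = 8  [[BC ⟂ CD ⇒ 1x+4y-32=0] ∩ [|B−(7, 2)|²=17]]
2. B_y = 6  [[BC ⟂ CD ⇒ 1x+4y-32=0] ∩ [|B−(7, 2)|²=17]]
   so B = (8, 6)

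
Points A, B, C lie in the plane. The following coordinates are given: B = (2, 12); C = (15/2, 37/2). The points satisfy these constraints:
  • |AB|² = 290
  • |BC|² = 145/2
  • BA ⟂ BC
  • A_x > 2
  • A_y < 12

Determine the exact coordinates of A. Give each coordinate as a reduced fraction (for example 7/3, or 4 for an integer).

A = (15, 1)

1. A_x = 15  [[BA ⟂ BC ⇒ 11/2x+13/2y-89=0] ∩ [|A−(2, 12)|²=290]]
2. A_y = 1  [[BA ⟂ BC ⇒ 11/2x+13/2y-89=0] ∩ [|A−(2, 12)|²=290]]
   so A = (15, 1)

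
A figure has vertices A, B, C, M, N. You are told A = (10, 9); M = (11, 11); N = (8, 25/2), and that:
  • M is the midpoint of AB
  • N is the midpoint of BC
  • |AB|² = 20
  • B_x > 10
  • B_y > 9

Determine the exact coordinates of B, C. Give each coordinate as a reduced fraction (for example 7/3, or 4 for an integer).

B = (12, 13)
C = (4, 12)

1. B_x = 12  [B = 2·M−A = 2·(11, 11)−(10, 9)]
2. B_y = 13  [B = 2·M−A = 2·(11, 11)−(10, 9)]
   so B = (12, 13)
3. C_x = 4  [C = 2·N−B = 2·(8, 25/2)−(12, 13)]
4. C_y = 12  [C = 2·N−B = 2·(8, 25/2)−(12, 13)]
   so C = (4, 12)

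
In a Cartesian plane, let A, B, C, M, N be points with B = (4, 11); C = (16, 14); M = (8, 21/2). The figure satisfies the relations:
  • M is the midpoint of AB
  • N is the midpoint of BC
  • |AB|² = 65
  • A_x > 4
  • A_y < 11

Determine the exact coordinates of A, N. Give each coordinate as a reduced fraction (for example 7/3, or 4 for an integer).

A = (12, 10)
N = (10, 25/2)

1. A_x = 12  [A = 2·M−B = 2·(8, 21/2)−(4, 11)]
2. A_y = 10  [A = 2·M−B = 2·(8, 21/2)−(4, 11)]
   so A = (12, 10)
3. N_x = 10  [2·N = B+C = (4, 11)+(16, 14)]
4. N_y = 25/2  [2·N = B+C = (4, 11)+(16, 14)]
   so N = (10, 25/2)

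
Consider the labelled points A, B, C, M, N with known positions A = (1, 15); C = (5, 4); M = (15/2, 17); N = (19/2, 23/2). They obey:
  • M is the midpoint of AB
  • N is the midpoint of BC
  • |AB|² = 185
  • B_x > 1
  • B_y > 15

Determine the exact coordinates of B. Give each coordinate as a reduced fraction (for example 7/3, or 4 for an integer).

B = (14, 19)

1. B_x = 14  [B = 2·M−A = 2·(15/2, 17)−(1, 15)]
2. B_y = 19  [B = 2·M−A = 2·(15/2, 17)−(1, 15)]
   so B = (14, 19)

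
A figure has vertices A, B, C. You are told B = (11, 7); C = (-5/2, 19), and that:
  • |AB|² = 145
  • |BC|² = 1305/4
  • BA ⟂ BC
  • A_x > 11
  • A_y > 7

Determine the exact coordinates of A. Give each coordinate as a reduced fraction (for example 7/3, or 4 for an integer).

1. A_x = 19  [[BA ⟂ BC ⇒ -27/2x+12y+129/2=0] ∩ [|A−(11, 7)|²=145]]
2. A_y = 16  [[BA ⟂ BC ⇒ -27/2x+12y+129/2=0] ∩ [|A−(11, 7)|²=145]]
   so A = (19, 16)

A = (19, 16)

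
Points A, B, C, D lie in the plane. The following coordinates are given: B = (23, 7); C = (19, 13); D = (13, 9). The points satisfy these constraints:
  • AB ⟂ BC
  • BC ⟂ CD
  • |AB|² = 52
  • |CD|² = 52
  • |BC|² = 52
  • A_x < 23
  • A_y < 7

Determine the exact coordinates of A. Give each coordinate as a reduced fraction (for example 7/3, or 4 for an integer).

1. A_x = 17  [[AB ⟂ BC ⇒ 4x-6y-50=0] ∩ [|A−(23, 7)|²=52]]
2. A_y = 3  [[AB ⟂ BC ⇒ 4x-6y-50=0] ∩ [|A−(23, 7)|²=52]]
   so A = (17, 3)

A = (17, 3)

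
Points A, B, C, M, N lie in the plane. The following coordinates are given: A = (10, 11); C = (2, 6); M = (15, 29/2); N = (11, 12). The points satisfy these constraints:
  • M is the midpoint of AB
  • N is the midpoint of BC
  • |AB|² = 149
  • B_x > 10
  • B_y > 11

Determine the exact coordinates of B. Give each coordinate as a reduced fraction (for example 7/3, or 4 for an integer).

B = (20, 18)

1. B_x = 20  [B = 2·M−A = 2·(15, 29/2)−(10, 11)]
2. B_y = 18  [B = 2·M−A = 2·(15, 29/2)−(10, 11)]
   so B = (20, 18)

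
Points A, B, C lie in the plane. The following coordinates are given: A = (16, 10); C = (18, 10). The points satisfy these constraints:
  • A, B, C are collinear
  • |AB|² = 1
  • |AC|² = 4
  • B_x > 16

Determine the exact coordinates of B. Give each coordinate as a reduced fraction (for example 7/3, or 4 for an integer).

B = (17, 10)

1. B_x = 17  [[A, B, C are collinear ⇒ -2y+20=0] ∩ [|B−(16, 10)|²=1]]
2. B_y = 10  [[A, B, C are collinear ⇒ -2y+20=0] ∩ [|B−(16, 10)|²=1]]
   so B = (17, 10)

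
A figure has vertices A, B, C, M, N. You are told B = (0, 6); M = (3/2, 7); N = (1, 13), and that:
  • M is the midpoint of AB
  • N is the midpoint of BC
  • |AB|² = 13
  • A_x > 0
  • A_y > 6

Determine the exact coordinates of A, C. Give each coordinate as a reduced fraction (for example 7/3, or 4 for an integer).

1. A_x = 3  [A = 2·M−B = 2·(3/2, 7)−(0, 6)]
2. A_y = 8  [A = 2·M−B = 2·(3/2, 7)−(0, 6)]
   so A = (3, 8)
3. C_x = 2  [C = 2·N−B = 2·(1, 13)−(0, 6)]
4. C_y = 20  [C = 2·N−B = 2·(1, 13)−(0, 6)]
   so C = (2, 20)

A = (3, 8)
C = (2, 20)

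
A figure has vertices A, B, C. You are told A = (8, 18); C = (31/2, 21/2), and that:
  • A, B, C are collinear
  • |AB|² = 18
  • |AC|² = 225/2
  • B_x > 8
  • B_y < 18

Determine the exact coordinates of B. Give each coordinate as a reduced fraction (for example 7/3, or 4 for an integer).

1. B_x = 11  [[A, B, C are collinear ⇒ -15/2x-15/2y+195=0] ∩ [|B−(8, 18)|²=18]]
2. B_y = 15  [[A, B, C are collinear ⇒ -15/2x-15/2y+195=0] ∩ [|B−(8, 18)|²=18]]
   so B = (11, 15)

B = (11, 15)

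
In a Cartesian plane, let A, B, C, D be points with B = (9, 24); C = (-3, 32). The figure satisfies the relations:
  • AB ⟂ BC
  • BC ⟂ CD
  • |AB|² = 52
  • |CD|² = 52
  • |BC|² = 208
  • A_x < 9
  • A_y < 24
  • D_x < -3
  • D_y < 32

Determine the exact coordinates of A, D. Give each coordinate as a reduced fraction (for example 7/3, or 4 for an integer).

1. A_x = 5  [[AB ⟂ BC ⇒ 12x-8y+84=0] ∩ [|A−(9, 24)|²=52]]
2. A_y = 18  [[AB ⟂ BC ⇒ 12x-8y+84=0] ∩ [|A−(9, 24)|²=52]]
   so A = (5, 18)
3. D_x = -7  [[BC ⟂ CD ⇒ -12x+8y-292=0] ∩ [|D−(-3, 32)|²=52]]
4. D_y = 26  [[BC ⟂ CD ⇒ -12x+8y-292=0] ∩ [|D−(-3, 32)|²=52]]
   so D = (-7, 26)

A = (5, 18)
D = (-7, 26)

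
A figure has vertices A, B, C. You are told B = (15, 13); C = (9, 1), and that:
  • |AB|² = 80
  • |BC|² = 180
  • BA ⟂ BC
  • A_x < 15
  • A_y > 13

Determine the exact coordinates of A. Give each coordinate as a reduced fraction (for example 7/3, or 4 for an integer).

1. A_x = 7  [[BA ⟂ BC ⇒ -6x-12y+246=0] ∩ [|A−(15, 13)|²=80]]
2. A_y = 17  [[BA ⟂ BC ⇒ -6x-12y+246=0] ∩ [|A−(15, 13)|²=80]]
   so A = (7, 17)

A = (7, 17)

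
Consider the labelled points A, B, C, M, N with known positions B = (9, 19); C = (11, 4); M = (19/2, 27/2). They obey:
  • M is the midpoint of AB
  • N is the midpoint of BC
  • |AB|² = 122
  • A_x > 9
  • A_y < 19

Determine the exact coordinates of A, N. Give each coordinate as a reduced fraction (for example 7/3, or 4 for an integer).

1. A_x = 10  [A = 2·M−B = 2·(19/2, 27/2)−(9, 19)]
2. A_y = 8  [A = 2·M−B = 2·(19/2, 27/2)−(9, 19)]
   so A = (10, 8)
3. N_x = 10  [2·N = B+C = (9, 19)+(11, 4)]
4. N_y = 23/2  [2·N = B+C = (9, 19)+(11, 4)]
   so N = (10, 23/2)

A = (10, 8)
N = (10, 23/2)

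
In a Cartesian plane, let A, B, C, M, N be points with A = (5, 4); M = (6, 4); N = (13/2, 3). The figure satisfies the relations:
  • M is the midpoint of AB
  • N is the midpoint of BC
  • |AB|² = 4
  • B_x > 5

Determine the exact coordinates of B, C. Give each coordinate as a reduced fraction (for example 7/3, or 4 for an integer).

1. B_x = 7  [B = 2·M−A = 2·(6, 4)−(5, 4)]
2. B_y = 4  [B = 2·M−A = 2·(6, 4)−(5, 4)]
   so B = (7, 4)
3. C_x = 6  [C = 2·N−B = 2·(13/2, 3)−(7, 4)]
4. C_y = 2  [C = 2·N−B = 2·(13/2, 3)−(7, 4)]
   so C = (6, 2)

B = (7, 4)
C = (6, 2)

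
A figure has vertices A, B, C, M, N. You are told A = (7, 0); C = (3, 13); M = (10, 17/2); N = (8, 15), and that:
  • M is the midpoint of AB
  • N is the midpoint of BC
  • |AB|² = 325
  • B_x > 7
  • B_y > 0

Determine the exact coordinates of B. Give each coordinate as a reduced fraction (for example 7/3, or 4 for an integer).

B = (13, 17)

1. B_x = 13  [B = 2·M−A = 2·(10, 17/2)−(7, 0)]
2. B_y = 17  [B = 2·M−A = 2·(10, 17/2)−(7, 0)]
   so B = (13, 17)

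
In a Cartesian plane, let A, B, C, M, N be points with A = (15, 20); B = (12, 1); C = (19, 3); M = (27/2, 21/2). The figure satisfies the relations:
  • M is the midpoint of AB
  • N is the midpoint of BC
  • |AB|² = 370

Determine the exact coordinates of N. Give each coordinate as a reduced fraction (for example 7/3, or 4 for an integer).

N = (31/2, 2)

1. N_x = 31/2  [2·N = B+C = (12, 1)+(19, 3)]
2. N_y = 2  [2·N = B+C = (12, 1)+(19, 3)]
   so N = (31/2, 2)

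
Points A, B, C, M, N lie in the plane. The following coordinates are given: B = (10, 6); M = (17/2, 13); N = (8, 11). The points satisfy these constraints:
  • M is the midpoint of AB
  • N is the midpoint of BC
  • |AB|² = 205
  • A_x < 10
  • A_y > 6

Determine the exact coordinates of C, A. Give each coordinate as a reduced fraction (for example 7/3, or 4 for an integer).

C = (6, 16)
A = (7, 20)

1. A_x = 7  [A = 2·M−B = 2·(17/2, 13)−(10, 6)]
2. A_y = 20  [A = 2·M−B = 2·(17/2, 13)−(10, 6)]
   so A = (7, 20)
3. C_x = 6  [C = 2·N−B = 2·(8, 11)−(10, 6)]
4. C_y = 16  [C = 2·N−B = 2·(8, 11)−(10, 6)]
   so C = (6, 16)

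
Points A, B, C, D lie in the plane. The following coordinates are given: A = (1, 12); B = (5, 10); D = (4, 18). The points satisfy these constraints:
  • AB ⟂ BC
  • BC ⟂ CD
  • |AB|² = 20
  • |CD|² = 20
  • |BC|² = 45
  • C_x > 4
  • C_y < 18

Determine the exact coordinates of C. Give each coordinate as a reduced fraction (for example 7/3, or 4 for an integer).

C = (8, 16)

1. C_x = 8  [[AB ⟂ BC ⇒ 4x-2y=0] ∩ [|C−(4, 18)|²=20]]
2. C_y = 16  [[AB ⟂ BC ⇒ 4x-2y=0] ∩ [|C−(4, 18)|²=20]]
   so C = (8, 16)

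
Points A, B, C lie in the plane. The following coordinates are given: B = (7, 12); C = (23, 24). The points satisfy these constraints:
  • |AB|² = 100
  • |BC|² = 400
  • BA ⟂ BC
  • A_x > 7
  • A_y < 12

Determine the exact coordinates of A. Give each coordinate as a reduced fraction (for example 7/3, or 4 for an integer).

1. A_x = 13  [[BA ⟂ BC ⇒ 16x+12y-256=0] ∩ [|A−(7, 12)|²=100]]
2. A_y = 4  [[BA ⟂ BC ⇒ 16x+12y-256=0] ∩ [|A−(7, 12)|²=100]]
   so A = (13, 4)

A = (13, 4)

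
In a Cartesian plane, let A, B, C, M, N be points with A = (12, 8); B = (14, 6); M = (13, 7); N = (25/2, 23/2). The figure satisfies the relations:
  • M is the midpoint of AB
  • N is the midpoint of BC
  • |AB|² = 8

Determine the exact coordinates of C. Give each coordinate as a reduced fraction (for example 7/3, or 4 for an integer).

1. C_x = 11  [C = 2·N−B = 2·(25/2, 23/2)−(14, 6)]
2. C_y = 17  [C = 2·N−B = 2·(25/2, 23/2)−(14, 6)]
   so C = (11, 17)

C = (11, 17)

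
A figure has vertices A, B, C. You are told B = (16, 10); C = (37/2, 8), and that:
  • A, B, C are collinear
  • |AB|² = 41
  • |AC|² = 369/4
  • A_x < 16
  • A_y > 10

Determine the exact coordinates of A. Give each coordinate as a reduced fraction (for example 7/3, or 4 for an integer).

A = (11, 14)

1. A_x = 11  [[A, B, C are collinear ⇒ 2x+5/2y-57=0] ∩ [|A−(16, 10)|²=41]]
2. A_y = 14  [[A, B, C are collinear ⇒ 2x+5/2y-57=0] ∩ [|A−(16, 10)|²=41]]
   so A = (11, 14)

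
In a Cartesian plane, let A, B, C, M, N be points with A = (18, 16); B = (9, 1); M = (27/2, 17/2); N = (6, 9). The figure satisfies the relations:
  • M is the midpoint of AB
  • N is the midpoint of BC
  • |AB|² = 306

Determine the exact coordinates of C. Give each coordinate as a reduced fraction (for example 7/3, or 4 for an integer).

1. C_x = 3  [C = 2·N−B = 2·(6, 9)−(9, 1)]
2. C_y = 17  [C = 2·N−B = 2·(6, 9)−(9, 1)]
   so C = (3, 17)

C = (3, 17)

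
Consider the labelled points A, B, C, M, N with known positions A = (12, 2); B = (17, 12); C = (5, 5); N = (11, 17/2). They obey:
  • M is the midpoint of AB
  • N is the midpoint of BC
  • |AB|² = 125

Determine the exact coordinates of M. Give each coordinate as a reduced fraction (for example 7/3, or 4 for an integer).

M = (29/2, 7)

1. M_x = 29/2  [2·M = A+B = (12, 2)+(17, 12)]
2. M_y = 7  [2·M = A+B = (12, 2)+(17, 12)]
   so M = (29/2, 7)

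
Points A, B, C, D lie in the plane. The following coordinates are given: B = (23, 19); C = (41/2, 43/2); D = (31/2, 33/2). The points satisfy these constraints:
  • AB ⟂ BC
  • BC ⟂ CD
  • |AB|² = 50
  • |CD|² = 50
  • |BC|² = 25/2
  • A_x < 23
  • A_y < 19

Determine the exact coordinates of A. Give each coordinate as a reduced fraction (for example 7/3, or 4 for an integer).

A = (18, 14)

1. A_x = 18  [[AB ⟂ BC ⇒ 5/2x-5/2y-10=0] ∩ [|A−(23, 19)|²=50]]
2. A_y = 14  [[AB ⟂ BC ⇒ 5/2x-5/2y-10=0] ∩ [|A−(23, 19)|²=50]]
   so A = (18, 14)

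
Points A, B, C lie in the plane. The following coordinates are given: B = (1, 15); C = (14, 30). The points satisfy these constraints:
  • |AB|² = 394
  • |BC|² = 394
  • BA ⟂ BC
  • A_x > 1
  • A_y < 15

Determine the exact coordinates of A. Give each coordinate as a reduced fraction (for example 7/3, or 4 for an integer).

1. A_x = 16  [[BA ⟂ BC ⇒ 13x+15y-238=0] ∩ [|A−(1, 15)|²=394]]
2. A_y = 2  [[BA ⟂ BC ⇒ 13x+15y-238=0] ∩ [|A−(1, 15)|²=394]]
   so A = (16, 2)

A = (16, 2)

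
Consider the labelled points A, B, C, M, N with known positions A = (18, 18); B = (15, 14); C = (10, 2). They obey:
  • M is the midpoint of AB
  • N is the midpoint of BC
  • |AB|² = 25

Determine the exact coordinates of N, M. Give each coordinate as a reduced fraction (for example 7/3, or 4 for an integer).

N = (25/2, 8)
M = (33/2, 16)

1. M_x = 33/2  [2·M = A+B = (18, 18)+(15, 14)]
2. M_y = 16  [2·M = A+B = (18, 18)+(15, 14)]
   so M = (33/2, 16)
3. N_x = 25/2  [2·N = B+C = (15, 14)+(10, 2)]
4. N_y = 8  [2·N = B+C = (15, 14)+(10, 2)]
   so N = (25/2, 8)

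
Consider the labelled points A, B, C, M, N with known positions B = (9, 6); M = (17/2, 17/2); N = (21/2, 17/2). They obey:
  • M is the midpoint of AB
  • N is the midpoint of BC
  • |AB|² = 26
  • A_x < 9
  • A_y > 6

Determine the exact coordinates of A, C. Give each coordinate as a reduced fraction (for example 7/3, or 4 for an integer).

1. A_x = 8  [A = 2·M−B = 2·(17/2, 17/2)−(9, 6)]
2. A_y = 11  [A = 2·M−B = 2·(17/2, 17/2)−(9, 6)]
   so A = (8, 11)
3. C_x = 12  [C = 2·N−B = 2·(21/2, 17/2)−(9, 6)]
4. C_y = 11  [C = 2·N−B = 2·(21/2, 17/2)−(9, 6)]
   so C = (12, 11)

A = (8, 11)
C = (12, 11)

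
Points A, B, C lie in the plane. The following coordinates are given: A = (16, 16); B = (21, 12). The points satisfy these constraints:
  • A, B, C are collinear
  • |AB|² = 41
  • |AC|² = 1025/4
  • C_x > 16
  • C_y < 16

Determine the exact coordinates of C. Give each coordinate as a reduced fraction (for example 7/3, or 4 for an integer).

C = (57/2, 6)

1. C_x = 57/2  [[A, B, C are collinear ⇒ 4x+5y-144=0] ∩ [|C−(16, 16)|²=1025/4]]
2. C_y = 6  [[A, B, C are collinear ⇒ 4x+5y-144=0] ∩ [|C−(16, 16)|²=1025/4]]
   so C = (57/2, 6)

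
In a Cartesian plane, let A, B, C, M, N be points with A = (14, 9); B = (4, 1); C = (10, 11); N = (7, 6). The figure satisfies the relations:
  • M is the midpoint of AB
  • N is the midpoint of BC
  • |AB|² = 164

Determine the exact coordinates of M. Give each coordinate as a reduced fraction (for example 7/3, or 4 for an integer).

1. M_x = 9  [2·M = A+B = (14, 9)+(4, 1)]
2. M_y = 5  [2·M = A+B = (14, 9)+(4, 1)]
   so M = (9, 5)

M = (9, 5)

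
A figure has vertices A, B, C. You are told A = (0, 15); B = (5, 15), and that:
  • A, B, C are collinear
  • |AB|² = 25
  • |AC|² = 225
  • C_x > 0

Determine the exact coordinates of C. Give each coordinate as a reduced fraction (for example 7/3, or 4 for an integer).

1. C_x = 15  [[A, B, C are collinear ⇒ 5y-75=0] ∩ [|C−(0, 15)|²=225]]
2. C_y = 15  [[A, B, C are collinear ⇒ 5y-75=0] ∩ [|C−(0, 15)|²=225]]
   so C = (15, 15)

C = (15, 15)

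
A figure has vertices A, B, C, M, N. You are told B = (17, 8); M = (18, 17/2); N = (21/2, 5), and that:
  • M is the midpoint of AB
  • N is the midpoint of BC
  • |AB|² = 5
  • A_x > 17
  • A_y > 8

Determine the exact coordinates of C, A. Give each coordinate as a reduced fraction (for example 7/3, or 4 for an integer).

C = (4, 2)
A = (19, 9)

1. A_x = 19  [A = 2·M−B = 2·(18, 17/2)−(17, 8)]
2. A_y = 9  [A = 2·M−B = 2·(18, 17/2)−(17, 8)]
   so A = (19, 9)
3. C_x = 4  [C = 2·N−B = 2·(21/2, 5)−(17, 8)]
4. C_y = 2  [C = 2·N−B = 2·(21/2, 5)−(17, 8)]
   so C = (4, 2)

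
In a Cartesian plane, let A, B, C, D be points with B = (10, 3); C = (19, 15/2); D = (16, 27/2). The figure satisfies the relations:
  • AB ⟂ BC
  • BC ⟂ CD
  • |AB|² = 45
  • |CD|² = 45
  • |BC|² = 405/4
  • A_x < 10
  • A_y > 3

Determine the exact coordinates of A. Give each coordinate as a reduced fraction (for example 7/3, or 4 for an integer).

A = (7, 9)

1. A_x = 7  [[AB ⟂ BC ⇒ -9x-9/2y+207/2=0] ∩ [|A−(10, 3)|²=45]]
2. A_y = 9  [[AB ⟂ BC ⇒ -9x-9/2y+207/2=0] ∩ [|A−(10, 3)|²=45]]
   so A = (7, 9)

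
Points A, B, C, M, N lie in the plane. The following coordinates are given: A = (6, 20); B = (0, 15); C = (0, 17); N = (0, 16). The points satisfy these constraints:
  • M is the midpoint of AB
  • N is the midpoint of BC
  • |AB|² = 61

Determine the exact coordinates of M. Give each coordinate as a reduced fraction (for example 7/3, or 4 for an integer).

M = (3, 35/2)

1. M_x = 3  [2·M = A+B = (6, 20)+(0, 15)]
2. M_y = 35/2  [2·M = A+B = (6, 20)+(0, 15)]
   so M = (3, 35/2)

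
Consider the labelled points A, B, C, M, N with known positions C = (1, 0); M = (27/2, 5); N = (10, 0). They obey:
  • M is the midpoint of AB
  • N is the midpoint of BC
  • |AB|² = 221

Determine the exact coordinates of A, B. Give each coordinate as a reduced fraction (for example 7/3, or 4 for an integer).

1. B_x = 19  [B = 2·N−C = 2·(10, 0)−(1, 0)]
2. B_y = 0  [B = 2·N−C = 2·(10, 0)−(1, 0)]
   so B = (19, 0)
3. A_x = 8  [A = 2·M−B = 2·(27/2, 5)−(19, 0)]
4. A_y = 10  [A = 2·M−B = 2·(27/2, 5)−(19, 0)]
   so A = (8, 10)

A = (8, 10)
B = (19, 0)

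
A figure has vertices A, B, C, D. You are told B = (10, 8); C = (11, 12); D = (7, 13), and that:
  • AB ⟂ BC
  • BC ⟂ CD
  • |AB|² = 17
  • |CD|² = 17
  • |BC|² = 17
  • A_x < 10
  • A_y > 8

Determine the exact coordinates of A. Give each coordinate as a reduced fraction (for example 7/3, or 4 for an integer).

A = (6, 9)

1. A_x = 6  [[AB ⟂ BC ⇒ -1x-4y+42=0] ∩ [|A−(10, 8)|²=17]]
2. A_y = 9  [[AB ⟂ BC ⇒ -1x-4y+42=0] ∩ [|A−(10, 8)|²=17]]
   so A = (6, 9)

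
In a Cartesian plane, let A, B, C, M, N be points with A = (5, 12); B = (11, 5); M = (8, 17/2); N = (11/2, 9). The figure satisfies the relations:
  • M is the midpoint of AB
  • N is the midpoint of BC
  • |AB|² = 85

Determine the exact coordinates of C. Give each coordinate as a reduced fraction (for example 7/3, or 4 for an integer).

C = (0, 13)

1. C_x = 0  [C = 2·N−B = 2·(11/2, 9)−(11, 5)]
2. C_y = 13  [C = 2·N−B = 2·(11/2, 9)−(11, 5)]
   so C = (0, 13)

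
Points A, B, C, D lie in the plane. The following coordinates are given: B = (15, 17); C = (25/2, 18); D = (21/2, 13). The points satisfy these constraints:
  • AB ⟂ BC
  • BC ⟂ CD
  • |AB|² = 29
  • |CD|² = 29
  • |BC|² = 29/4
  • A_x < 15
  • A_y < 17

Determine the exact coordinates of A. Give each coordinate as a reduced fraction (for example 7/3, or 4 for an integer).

1. A_x = 13  [[AB ⟂ BC ⇒ 5/2x-1y-41/2=0] ∩ [|A−(15, 17)|²=29]]
2. A_y = 12  [[AB ⟂ BC ⇒ 5/2x-1y-41/2=0] ∩ [|A−(15, 17)|²=29]]
   so A = (13, 12)

A = (13, 12)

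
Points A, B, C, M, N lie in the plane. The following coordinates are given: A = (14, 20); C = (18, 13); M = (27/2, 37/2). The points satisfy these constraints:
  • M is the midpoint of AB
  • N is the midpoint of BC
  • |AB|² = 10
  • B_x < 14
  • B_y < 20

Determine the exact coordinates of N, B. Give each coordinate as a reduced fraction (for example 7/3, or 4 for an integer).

N = (31/2, 15)
B = (13, 17)

1. B_x = 13  [B = 2·M−A = 2·(27/2, 37/2)−(14, 20)]
2. B_y = 17  [B = 2·M−A = 2·(27/2, 37/2)−(14, 20)]
   so B = (13, 17)
3. N_x = 31/2  [2·N = B+C = (13, 17)+(18, 13)]
4. N_y = 15  [2·N = B+C = (13, 17)+(18, 13)]
   so N = (31/2, 15)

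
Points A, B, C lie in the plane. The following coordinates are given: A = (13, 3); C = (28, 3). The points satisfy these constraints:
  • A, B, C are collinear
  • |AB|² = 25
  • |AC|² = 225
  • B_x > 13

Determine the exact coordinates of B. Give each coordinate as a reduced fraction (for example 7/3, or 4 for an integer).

1. B_x = 18  [[A, B, C are collinear ⇒ -15y+45=0] ∩ [|B−(13, 3)|²=25]]
2. B_y = 3  [[A, B, C are collinear ⇒ -15y+45=0] ∩ [|B−(13, 3)|²=25]]
   so B = (18, 3)

B = (18, 3)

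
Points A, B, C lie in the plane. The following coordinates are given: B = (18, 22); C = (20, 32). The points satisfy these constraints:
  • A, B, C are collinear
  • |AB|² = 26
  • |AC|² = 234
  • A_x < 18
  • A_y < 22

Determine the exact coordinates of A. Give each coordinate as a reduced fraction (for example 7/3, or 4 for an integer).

A = (17, 17)

1. A_x = 17  [[A, B, C are collinear ⇒ -10x+2y+136=0] ∩ [|A−(18, 22)|²=26]]
2. A_y = 17  [[A, B, C are collinear ⇒ -10x+2y+136=0] ∩ [|A−(18, 22)|²=26]]
   so A = (17, 17)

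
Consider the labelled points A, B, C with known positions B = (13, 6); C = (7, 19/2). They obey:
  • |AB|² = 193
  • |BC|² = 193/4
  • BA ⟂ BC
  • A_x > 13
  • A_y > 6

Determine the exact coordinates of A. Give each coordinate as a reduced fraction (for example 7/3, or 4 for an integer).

1. A_x = 20  [[BA ⟂ BC ⇒ -6x+7/2y+57=0] ∩ [|A−(13, 6)|²=193]]
2. A_y = 18  [[BA ⟂ BC ⇒ -6x+7/2y+57=0] ∩ [|A−(13, 6)|²=193]]
   so A = (20, 18)

A = (20, 18)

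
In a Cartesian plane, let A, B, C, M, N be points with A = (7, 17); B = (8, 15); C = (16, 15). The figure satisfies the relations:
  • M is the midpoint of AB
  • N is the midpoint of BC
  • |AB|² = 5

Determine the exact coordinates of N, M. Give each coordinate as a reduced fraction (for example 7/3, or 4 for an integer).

N = (12, 15)
M = (15/2, 16)

1. M_x = 15/2  [2·M = A+B = (7, 17)+(8, 15)]
2. M_y = 16  [2·M = A+B = (7, 17)+(8, 15)]
   so M = (15/2, 16)
3. N_x = 12  [2·N = B+C = (8, 15)+(16, 15)]
4. N_y = 15  [2·N = B+C = (8, 15)+(16, 15)]
   so N = (12, 15)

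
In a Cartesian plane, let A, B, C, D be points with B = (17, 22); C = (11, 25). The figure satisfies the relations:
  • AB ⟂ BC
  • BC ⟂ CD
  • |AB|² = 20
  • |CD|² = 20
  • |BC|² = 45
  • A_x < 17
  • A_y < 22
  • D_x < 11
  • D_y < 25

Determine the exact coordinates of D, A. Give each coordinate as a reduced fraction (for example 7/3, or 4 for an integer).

D = (9, 21)
A = (15, 18)

1. D_x = 9  [[BC ⟂ CD ⇒ -6x+3y-9=0] ∩ [|D−(11, 25)|²=20]]
2. D_y = 21  [[BC ⟂ CD ⇒ -6x+3y-9=0] ∩ [|D−(11, 25)|²=20]]
   so D = (9, 21)
3. A_x = 15  [[AB ⟂ BC ⇒ 6x-3y-36=0] ∩ [|A−(17, 22)|²=20]]
4. A_y = 18  [[AB ⟂ BC ⇒ 6x-3y-36=0] ∩ [|A−(17, 22)|²=20]]
   so A = (15, 18)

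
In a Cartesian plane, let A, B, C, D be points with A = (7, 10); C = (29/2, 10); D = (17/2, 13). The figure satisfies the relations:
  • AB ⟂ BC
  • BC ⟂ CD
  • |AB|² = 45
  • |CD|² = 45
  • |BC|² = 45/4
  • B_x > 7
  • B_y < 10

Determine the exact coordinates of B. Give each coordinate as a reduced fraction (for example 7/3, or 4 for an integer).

B = (13, 7)

1. B_x = 13  [[BC ⟂ CD ⇒ 6x-3y-57=0] ∩ [|B−(7, 10)|²=45]]
2. B_y = 7  [[BC ⟂ CD ⇒ 6x-3y-57=0] ∩ [|B−(7, 10)|²=45]]
   so B = (13, 7)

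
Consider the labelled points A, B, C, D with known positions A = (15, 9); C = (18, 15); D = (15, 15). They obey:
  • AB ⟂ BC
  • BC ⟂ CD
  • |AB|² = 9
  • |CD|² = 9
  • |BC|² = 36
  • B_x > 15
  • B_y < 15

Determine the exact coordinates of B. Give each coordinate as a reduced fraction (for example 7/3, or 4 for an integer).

1. B_x = 18  [[BC ⟂ CD ⇒ 3x-54=0] ∩ [|B−(15, 9)|²=9]]
2. B_y = 9  [[BC ⟂ CD ⇒ 3x-54=0] ∩ [|B−(15, 9)|²=9]]
   so B = (18, 9)

B = (18, 9)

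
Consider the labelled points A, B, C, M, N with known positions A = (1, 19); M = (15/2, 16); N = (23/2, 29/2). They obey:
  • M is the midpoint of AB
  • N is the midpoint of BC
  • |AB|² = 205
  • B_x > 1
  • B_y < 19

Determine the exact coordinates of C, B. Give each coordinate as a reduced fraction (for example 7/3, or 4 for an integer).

1. B_x = 14  [B = 2·M−A = 2·(15/2, 16)−(1, 19)]
2. B_y = 13  [B = 2·M−A = 2·(15/2, 16)−(1, 19)]
   so B = (14, 13)
3. C_x = 9  [C = 2·N−B = 2·(23/2, 29/2)−(14, 13)]
4. C_y = 16  [C = 2·N−B = 2·(23/2, 29/2)−(14, 13)]
   so C = (9, 16)

C = (9, 16)
B = (14, 13)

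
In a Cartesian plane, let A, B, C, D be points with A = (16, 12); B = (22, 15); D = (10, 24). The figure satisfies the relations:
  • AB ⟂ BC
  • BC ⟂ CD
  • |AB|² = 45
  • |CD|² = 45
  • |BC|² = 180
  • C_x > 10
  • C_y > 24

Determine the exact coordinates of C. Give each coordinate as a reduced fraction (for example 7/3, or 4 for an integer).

1. C_x = 16  [[AB ⟂ BC ⇒ 6x+3y-177=0] ∩ [|C−(10, 24)|²=45]]
2. C_y = 27  [[AB ⟂ BC ⇒ 6x+3y-177=0] ∩ [|C−(10, 24)|²=45]]
   so C = (16, 27)

C = (16, 27)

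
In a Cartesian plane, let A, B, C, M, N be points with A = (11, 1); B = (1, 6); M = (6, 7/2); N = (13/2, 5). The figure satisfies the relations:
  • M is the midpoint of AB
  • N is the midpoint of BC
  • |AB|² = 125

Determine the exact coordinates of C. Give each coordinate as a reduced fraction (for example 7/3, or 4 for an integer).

1. C_x = 12  [C = 2·N−B = 2·(13/2, 5)−(1, 6)]
2. C_y = 4  [C = 2·N−B = 2·(13/2, 5)−(1, 6)]
   so C = (12, 4)

C = (12, 4)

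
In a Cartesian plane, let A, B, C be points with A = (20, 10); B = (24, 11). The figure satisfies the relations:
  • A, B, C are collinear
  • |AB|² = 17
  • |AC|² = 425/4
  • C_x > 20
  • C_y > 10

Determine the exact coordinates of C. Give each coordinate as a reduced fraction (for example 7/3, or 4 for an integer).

1. C_x = 30  [[A, B, C are collinear ⇒ -1x+4y-20=0] ∩ [|C−(20, 10)|²=425/4]]
2. C_y = 25/2  [[A, B, C are collinear ⇒ -1x+4y-20=0] ∩ [|C−(20, 10)|²=425/4]]
   so C = (30, 25/2)

C = (30, 25/2)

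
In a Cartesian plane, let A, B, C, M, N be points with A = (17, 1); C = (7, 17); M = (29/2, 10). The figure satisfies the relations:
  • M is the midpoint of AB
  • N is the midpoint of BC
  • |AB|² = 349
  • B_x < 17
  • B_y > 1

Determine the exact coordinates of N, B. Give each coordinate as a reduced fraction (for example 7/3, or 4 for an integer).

N = (19/2, 18)
B = (12, 19)

1. B_x = 12  [B = 2·M−A = 2·(29/2, 10)−(17, 1)]
2. B_y = 19  [B = 2·M−A = 2·(29/2, 10)−(17, 1)]
   so B = (12, 19)
3. N_x = 19/2  [2·N = B+C = (12, 19)+(7, 17)]
4. N_y = 18  [2·N = B+C = (12, 19)+(7, 17)]
   so N = (19/2, 18)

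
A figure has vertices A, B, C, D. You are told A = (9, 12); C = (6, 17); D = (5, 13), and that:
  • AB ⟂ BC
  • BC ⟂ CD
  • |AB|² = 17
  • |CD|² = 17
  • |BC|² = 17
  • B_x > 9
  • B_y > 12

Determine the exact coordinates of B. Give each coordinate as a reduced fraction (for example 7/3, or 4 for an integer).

1. B_x = 10  [[BC ⟂ CD ⇒ 1x+4y-74=0] ∩ [|B−(9, 12)|²=17]]
2. B_y = 16  [[BC ⟂ CD ⇒ 1x+4y-74=0] ∩ [|B−(9, 12)|²=17]]
   so B = (10, 16)

B = (10, 16)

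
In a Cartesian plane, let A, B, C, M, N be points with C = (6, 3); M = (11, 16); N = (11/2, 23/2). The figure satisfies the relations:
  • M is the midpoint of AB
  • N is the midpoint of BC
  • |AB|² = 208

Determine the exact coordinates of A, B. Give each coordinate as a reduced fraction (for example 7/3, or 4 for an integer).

1. B_x = 5  [B = 2·N−C = 2·(11/2, 23/2)−(6, 3)]
2. B_y = 20  [B = 2·N−C = 2·(11/2, 23/2)−(6, 3)]
   so B = (5, 20)
3. A_x = 17  [A = 2·M−B = 2·(11, 16)−(5, 20)]
4. A_y = 12  [A = 2·M−B = 2·(11, 16)−(5, 20)]
   so A = (17, 12)

A = (17, 12)
B = (5, 20)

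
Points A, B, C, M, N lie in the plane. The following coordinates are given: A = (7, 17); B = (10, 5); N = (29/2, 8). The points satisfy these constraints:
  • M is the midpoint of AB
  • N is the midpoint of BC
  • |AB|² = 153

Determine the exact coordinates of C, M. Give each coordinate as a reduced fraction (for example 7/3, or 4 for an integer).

C = (19, 11)
M = (17/2, 11)

1. M_x = 17/2  [2·M = A+B = (7, 17)+(10, 5)]
2. M_y = 11  [2·M = A+B = (7, 17)+(10, 5)]
   so M = (17/2, 11)
3. C_x = 19  [C = 2·N−B = 2·(29/2, 8)−(10, 5)]
4. C_y = 11  [C = 2·N−B = 2·(29/2, 8)−(10, 5)]
   so C = (19, 11)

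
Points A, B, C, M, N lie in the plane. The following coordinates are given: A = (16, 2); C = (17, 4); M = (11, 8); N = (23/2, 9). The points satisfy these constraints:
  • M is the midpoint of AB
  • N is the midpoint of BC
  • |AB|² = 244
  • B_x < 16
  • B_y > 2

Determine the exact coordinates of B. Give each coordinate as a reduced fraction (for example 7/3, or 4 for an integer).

B = (6, 14)

1. B_x = 6  [B = 2·M−A = 2·(11, 8)−(16, 2)]
2. B_y = 14  [B = 2·M−A = 2·(11, 8)−(16, 2)]
   so B = (6, 14)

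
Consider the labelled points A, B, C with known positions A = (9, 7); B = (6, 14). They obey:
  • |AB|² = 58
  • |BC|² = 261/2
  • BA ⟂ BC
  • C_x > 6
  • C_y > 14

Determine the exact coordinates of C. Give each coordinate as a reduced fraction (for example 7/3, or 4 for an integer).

C = (33/2, 37/2)

1. C_x = 33/2  [[BA ⟂ BC ⇒ 3x-7y+80=0] ∩ [|C−(6, 14)|²=261/2]]
2. C_y = 37/2  [[BA ⟂ BC ⇒ 3x-7y+80=0] ∩ [|C−(6, 14)|²=261/2]]
   so C = (33/2, 37/2)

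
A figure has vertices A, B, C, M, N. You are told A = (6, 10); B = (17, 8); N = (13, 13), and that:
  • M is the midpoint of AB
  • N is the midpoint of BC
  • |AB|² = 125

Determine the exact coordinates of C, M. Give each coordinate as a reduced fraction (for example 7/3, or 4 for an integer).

1. M_x = 23/2  [2·M = A+B = (6, 10)+(17, 8)]
2. M_y = 9  [2·M = A+B = (6, 10)+(17, 8)]
   so M = (23/2, 9)
3. C_x = 9  [C = 2·N−B = 2·(13, 13)−(17, 8)]
4. C_y = 18  [C = 2·N−B = 2·(13, 13)−(17, 8)]
   so C = (9, 18)

C = (9, 18)
M = (23/2, 9)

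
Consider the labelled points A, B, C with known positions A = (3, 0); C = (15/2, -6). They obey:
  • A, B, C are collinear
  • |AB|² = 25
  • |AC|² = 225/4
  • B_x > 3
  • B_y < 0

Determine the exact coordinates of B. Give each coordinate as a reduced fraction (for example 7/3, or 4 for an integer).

B = (6, -4)

1. B_x = 6  [[A, B, C are collinear ⇒ -6x-9/2y+18=0] ∩ [|B−(3, 0)|²=25]]
2. B_y = -4  [[A, B, C are collinear ⇒ -6x-9/2y+18=0] ∩ [|B−(3, 0)|²=25]]
   so B = (6, -4)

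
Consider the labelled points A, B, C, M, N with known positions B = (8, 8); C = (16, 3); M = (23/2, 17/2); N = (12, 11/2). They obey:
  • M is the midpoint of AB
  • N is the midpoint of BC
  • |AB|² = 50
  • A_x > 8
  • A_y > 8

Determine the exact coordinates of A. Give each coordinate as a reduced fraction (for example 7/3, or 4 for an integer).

A = (15, 9)

1. A_x = 15  [A = 2·M−B = 2·(23/2, 17/2)−(8, 8)]
2. A_y = 9  [A = 2·M−B = 2·(23/2, 17/2)−(8, 8)]
   so A = (15, 9)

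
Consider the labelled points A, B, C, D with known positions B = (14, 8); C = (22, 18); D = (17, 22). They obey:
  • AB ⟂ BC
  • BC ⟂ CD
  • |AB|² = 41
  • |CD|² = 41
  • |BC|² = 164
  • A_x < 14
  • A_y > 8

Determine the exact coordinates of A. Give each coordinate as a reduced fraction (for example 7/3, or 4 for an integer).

1. A_x = 9  [[AB ⟂ BC ⇒ -8x-10y+192=0] ∩ [|A−(14, 8)|²=41]]
2. A_y = 12  [[AB ⟂ BC ⇒ -8x-10y+192=0] ∩ [|A−(14, 8)|²=41]]
   so A = (9, 12)

A = (9, 12)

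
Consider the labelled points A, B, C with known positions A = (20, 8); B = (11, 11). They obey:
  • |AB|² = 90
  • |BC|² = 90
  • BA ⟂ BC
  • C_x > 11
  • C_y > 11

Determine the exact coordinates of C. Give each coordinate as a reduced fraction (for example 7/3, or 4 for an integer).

C = (14, 20)

1. C_x = 14  [[BA ⟂ BC ⇒ 9x-3y-66=0] ∩ [|C−(11, 11)|²=90]]
2. C_y = 20  [[BA ⟂ BC ⇒ 9x-3y-66=0] ∩ [|C−(11, 11)|²=90]]
   so C = (14, 20)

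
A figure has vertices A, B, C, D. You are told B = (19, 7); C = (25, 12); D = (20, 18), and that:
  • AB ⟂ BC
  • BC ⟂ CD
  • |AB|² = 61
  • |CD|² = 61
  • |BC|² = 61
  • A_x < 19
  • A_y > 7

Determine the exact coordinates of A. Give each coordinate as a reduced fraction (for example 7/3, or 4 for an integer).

A = (14, 13)

1. A_x = 14  [[AB ⟂ BC ⇒ -6x-5y+149=0] ∩ [|A−(19, 7)|²=61]]
2. A_y = 13  [[AB ⟂ BC ⇒ -6x-5y+149=0] ∩ [|A−(19, 7)|²=61]]
   so A = (14, 13)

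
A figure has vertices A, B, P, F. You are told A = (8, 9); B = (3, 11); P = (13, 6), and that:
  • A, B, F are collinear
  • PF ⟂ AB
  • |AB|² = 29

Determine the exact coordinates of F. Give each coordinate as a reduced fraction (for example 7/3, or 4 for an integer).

1. F_x = 387/29  [[A, B, F are collinear ⇒ -2x-5y+61=0] ∩ [PF ⟂ AB ⇒ -5x+2y+53=0]]
2. F_y = 199/29  [[A, B, F are collinear ⇒ -2x-5y+61=0] ∩ [PF ⟂ AB ⇒ -5x+2y+53=0]]
   so F = (387/29, 199/29)

F = (387/29, 199/29)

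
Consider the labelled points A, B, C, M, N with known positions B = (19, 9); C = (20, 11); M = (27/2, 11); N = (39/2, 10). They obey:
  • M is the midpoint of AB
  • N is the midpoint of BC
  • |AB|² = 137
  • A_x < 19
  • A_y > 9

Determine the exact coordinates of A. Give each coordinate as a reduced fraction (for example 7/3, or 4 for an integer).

1. A_x = 8  [A = 2·M−B = 2·(27/2, 11)−(19, 9)]
2. A_y = 13  [A = 2·M−B = 2·(27/2, 11)−(19, 9)]
   so A = (8, 13)

A = (8, 13)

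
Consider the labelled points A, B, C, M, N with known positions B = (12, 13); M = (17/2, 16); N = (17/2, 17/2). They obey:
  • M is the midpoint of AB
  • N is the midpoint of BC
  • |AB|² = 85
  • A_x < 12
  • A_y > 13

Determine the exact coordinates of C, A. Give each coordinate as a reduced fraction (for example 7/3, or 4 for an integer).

C = (5, 4)
A = (5, 19)

1. A_x = 5  [A = 2·M−B = 2·(17/2, 16)−(12, 13)]
2. A_y = 19  [A = 2·M−B = 2·(17/2, 16)−(12, 13)]
   so A = (5, 19)
3. C_x = 5  [C = 2·N−B = 2·(17/2, 17/2)−(12, 13)]
4. C_y = 4  [C = 2·N−B = 2·(17/2, 17/2)−(12, 13)]
   so C = (5, 4)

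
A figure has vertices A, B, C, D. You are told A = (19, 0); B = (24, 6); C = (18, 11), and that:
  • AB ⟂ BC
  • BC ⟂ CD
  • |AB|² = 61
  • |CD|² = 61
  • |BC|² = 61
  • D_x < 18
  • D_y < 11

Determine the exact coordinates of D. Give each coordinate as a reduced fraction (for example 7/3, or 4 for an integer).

D = (13, 5)

1. D_x = 13  [[BC ⟂ CD ⇒ -6x+5y+53=0] ∩ [|D−(18, 11)|²=61]]
2. D_y = 5  [[BC ⟂ CD ⇒ -6x+5y+53=0] ∩ [|D−(18, 11)|²=61]]
   so D = (13, 5)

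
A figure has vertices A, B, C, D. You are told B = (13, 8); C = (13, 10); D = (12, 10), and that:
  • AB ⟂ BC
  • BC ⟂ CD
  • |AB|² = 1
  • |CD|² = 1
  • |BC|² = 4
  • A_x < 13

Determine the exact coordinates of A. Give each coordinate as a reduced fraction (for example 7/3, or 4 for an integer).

A = (12, 8)

1. A_x = 12  [[AB ⟂ BC ⇒ -2y+16=0] ∩ [|A−(13, 8)|²=1]]
2. A_y = 8  [[AB ⟂ BC ⇒ -2y+16=0] ∩ [|A−(13, 8)|²=1]]
   so A = (12, 8)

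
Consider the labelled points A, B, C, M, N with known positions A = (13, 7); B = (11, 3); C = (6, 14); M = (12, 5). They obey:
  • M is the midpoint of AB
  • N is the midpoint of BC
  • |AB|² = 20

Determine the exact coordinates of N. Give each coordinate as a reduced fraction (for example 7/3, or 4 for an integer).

N = (17/2, 17/2)

1. N_x = 17/2  [2·N = B+C = (11, 3)+(6, 14)]
2. N_y = 17/2  [2·N = B+C = (11, 3)+(6, 14)]
   so N = (17/2, 17/2)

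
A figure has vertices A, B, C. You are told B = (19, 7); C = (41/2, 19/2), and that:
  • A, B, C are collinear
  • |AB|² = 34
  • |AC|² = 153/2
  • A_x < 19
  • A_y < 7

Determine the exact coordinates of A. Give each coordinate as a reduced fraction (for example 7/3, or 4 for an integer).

1. A_x = 16  [[A, B, C are collinear ⇒ -5/2x+3/2y+37=0] ∩ [|A−(19, 7)|²=34]]
2. A_y = 2  [[A, B, C are collinear ⇒ -5/2x+3/2y+37=0] ∩ [|A−(19, 7)|²=34]]
   so A = (16, 2)

A = (16, 2)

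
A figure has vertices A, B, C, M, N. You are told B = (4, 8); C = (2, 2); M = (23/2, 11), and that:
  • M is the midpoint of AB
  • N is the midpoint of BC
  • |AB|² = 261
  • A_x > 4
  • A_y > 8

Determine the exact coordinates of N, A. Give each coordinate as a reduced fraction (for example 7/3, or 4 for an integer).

N = (3, 5)
A = (19, 14)

1. A_x = 19  [A = 2·M−B = 2·(23/2, 11)−(4, 8)]
2. A_y = 14  [A = 2·M−B = 2·(23/2, 11)−(4, 8)]
   so A = (19, 14)
3. N_x = 3  [2·N = B+C = (4, 8)+(2, 2)]
4. N_y = 5  [2·N = B+C = (4, 8)+(2, 2)]
   so N = (3, 5)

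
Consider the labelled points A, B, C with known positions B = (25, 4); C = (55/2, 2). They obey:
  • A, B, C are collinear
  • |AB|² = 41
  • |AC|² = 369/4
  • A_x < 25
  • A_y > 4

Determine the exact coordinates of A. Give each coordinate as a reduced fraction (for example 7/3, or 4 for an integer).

1. A_x = 20  [[A, B, C are collinear ⇒ 2x+5/2y-60=0] ∩ [|A−(25, 4)|²=41]]
2. A_y = 8  [[A, B, C are collinear ⇒ 2x+5/2y-60=0] ∩ [|A−(25, 4)|²=41]]
   so A = (20, 8)

A = (20, 8)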